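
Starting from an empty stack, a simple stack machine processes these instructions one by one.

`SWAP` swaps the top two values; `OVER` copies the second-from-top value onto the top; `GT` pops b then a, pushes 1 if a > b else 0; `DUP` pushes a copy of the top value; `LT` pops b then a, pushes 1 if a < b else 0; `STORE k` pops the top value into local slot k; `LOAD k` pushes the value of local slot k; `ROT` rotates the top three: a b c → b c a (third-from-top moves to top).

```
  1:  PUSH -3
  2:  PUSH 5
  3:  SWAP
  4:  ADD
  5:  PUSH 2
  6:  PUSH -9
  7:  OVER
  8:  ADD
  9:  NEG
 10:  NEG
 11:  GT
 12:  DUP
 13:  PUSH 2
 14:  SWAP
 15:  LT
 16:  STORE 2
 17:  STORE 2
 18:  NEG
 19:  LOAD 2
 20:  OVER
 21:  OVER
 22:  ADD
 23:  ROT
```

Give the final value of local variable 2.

PUSH -3 → [-3]
PUSH 5  → [-3, 5]
SWAP    → [5, -3]
ADD     → [2]
PUSH 2  → [2, 2]
PUSH -9 → [2, 2, -9]
OVER    → [2, 2, -9, 2]
ADD     → [2, 2, -7]
NEG     → [2, 2, 7]
NEG     → [2, 2, -7]
GT      → [2, 1]
DUP     → [2, 1, 1]
PUSH 2  → [2, 1, 1, 2]
SWAP    → [2, 1, 2, 1]
LT      → [2, 1, 0]
STORE 2 → [2, 1]
STORE 2 → [2]
NEG     → [-2]
LOAD 2  → [-2, 1]
OVER    → [-2, 1, -2]
OVER    → [-2, 1, -2, 1]
ADD     → [-2, 1, -1]
ROT     → [1, -1, -2]

1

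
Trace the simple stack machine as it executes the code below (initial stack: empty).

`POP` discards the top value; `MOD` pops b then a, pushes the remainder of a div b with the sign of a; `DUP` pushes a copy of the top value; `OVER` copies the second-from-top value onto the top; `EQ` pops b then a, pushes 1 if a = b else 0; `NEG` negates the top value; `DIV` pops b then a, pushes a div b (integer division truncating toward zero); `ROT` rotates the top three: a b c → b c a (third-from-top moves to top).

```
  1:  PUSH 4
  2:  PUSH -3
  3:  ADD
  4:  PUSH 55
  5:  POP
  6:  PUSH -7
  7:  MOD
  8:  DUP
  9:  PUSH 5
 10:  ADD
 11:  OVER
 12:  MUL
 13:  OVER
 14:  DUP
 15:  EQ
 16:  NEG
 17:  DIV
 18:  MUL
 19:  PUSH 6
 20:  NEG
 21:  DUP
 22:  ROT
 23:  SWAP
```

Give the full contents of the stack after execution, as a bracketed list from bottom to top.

[-6, -6, -6]

PUSH 4  -> 4
PUSH -3 -> 4 -3
ADD     -> 1
PUSH 55 -> 1 55
POP     -> 1
PUSH -7 -> 1 -7
MOD     -> 1
DUP     -> 1 1
PUSH 5  -> 1 1 5
ADD     -> 1 6
OVER    -> 1 6 1
MUL     -> 1 6
OVER    -> 1 6 1
DUP     -> 1 6 1 1
EQ      -> 1 6 1
NEG     -> 1 6 -1
DIV     -> 1 -6
MUL     -> -6
PUSH 6  -> -6 6
NEG     -> -6 -6
DUP     -> -6 -6 -6
ROT     -> -6 -6 -6
SWAP    -> -6 -6 -6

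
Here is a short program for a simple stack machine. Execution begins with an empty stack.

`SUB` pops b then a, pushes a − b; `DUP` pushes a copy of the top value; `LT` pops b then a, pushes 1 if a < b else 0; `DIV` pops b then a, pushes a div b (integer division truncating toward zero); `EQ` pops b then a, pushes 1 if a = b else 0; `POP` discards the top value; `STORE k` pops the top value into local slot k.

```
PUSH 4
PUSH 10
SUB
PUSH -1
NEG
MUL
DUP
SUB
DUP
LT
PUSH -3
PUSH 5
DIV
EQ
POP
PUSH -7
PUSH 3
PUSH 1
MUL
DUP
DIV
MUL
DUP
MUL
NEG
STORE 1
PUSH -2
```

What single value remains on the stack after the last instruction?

-2

PUSH 4  → 4
PUSH 10 → 4 10
SUB     → -6
PUSH -1 → -6 -1
NEG     → -6 1
MUL     → -6
DUP     → -6 -6
SUB     → 0
DUP     → 0 0
LT      → 0
PUSH -3 → 0 -3
PUSH 5  → 0 -3 5
DIV     → 0 0
EQ      → 1
POP     → (empty)
PUSH -7 → -7
PUSH 3  → -7 3
PUSH 1  → -7 3 1
MUL     → -7 3
DUP     → -7 3 3
DIV     → -7 1
MUL     → -7
DUP     → -7 -7
MUL     → 49
NEG     → -49
STORE 1 → (empty)
PUSH -2 → -2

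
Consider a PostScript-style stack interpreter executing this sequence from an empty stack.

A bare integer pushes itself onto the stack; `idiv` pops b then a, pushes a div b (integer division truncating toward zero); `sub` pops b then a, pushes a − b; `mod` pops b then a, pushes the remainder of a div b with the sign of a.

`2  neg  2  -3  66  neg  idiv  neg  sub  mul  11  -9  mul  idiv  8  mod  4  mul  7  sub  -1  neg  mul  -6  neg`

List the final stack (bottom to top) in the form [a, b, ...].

2    → 2
neg  → -2
2    → -2 2
-3   → -2 2 -3
66   → -2 2 -3 66
neg  → -2 2 -3 -66
idiv → -2 2 0
neg  → -2 2 0
sub  → -2 2
mul  → -4
11   → -4 11
-9   → -4 11 -9
mul  → -4 -99
idiv → 0
8    → 0 8
mod  → 0
4    → 0 4
mul  → 0
7    → 0 7
sub  → -7
-1   → -7 -1
neg  → -7 1
mul  → -7
-6   → -7 -6
neg  → -7 6

[-7, 6]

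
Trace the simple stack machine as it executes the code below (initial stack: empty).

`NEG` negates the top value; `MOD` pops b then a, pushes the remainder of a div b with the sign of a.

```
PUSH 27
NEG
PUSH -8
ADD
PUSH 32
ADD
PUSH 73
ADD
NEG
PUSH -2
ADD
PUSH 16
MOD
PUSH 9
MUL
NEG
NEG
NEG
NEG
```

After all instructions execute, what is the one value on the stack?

PUSH 27  27
NEG      -27
PUSH -8  -27 -8
ADD      -35
PUSH 32  -35 32
ADD      -3
PUSH 73  -3 73
ADD      70
NEG      -70
PUSH -2  -70 -2
ADD      -72
PUSH 16  -72 16
MOD      -8
PUSH 9   -8 9
MUL      -72
NEG      72
NEG      -72
NEG      72
NEG      -72

-72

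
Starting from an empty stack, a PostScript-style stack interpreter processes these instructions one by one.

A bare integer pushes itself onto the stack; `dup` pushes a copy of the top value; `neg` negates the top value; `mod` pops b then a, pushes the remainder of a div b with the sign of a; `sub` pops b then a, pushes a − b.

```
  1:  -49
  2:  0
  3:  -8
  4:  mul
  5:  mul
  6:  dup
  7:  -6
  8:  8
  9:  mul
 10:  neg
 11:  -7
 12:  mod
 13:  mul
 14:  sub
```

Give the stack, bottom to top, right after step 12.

[0, 0, 6]

-49  [-49]
0    [-49, 0]
-8   [-49, 0, -8]
mul  [-49, 0]
mul  [0]
dup  [0, 0]
-6   [0, 0, -6]
8    [0, 0, -6, 8]
mul  [0, 0, -48]
neg  [0, 0, 48]
-7   [0, 0, 48, -7]
mod  [0, 0, 6]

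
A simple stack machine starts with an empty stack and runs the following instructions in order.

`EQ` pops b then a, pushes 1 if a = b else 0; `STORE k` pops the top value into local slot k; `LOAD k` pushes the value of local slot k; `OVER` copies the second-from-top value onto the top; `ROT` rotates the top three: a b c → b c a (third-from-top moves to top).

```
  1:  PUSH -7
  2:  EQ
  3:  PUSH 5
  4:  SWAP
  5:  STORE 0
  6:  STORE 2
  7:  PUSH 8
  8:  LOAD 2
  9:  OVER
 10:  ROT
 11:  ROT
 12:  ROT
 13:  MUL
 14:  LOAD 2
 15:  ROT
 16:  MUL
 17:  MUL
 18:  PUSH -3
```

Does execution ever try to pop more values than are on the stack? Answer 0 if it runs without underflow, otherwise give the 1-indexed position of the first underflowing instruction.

2

PUSH -7 → [-7]
EQ  — needs 2 operands, stack has 1 → underflow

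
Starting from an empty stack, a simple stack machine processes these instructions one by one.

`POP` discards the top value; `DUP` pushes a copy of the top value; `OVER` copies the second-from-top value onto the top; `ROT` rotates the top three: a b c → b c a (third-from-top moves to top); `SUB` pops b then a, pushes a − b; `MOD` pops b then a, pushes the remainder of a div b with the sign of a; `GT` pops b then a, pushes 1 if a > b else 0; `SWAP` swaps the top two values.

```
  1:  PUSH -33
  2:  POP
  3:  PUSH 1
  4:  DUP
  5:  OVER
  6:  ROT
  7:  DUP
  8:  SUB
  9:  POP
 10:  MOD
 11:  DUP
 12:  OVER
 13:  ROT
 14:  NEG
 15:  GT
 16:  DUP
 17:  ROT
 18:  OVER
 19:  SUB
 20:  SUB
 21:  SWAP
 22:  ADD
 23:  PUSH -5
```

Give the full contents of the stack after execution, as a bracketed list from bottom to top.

PUSH -33  -33
POP       (empty)
PUSH 1    1
DUP       1 1
OVER      1 1 1
ROT       1 1 1
DUP       1 1 1 1
SUB       1 1 0
POP       1 1
MOD       0
DUP       0 0
OVER      0 0 0
ROT       0 0 0
NEG       0 0 0
GT        0 0
DUP       0 0 0
ROT       0 0 0
OVER      0 0 0 0
SUB       0 0 0
SUB       0 0
SWAP      0 0
ADD       0
PUSH -5   0 -5

[0, -5]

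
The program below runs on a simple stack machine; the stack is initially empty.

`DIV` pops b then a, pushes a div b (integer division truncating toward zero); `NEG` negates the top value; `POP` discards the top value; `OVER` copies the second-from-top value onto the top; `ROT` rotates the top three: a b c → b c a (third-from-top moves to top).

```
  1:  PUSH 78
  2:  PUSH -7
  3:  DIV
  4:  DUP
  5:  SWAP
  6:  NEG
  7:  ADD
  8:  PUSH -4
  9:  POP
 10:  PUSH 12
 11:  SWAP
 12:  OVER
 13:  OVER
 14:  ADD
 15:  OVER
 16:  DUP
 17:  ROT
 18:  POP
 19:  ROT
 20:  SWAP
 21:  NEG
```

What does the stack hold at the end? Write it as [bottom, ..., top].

PUSH 78 -> 78
PUSH -7 -> 78 -7
DIV     -> -11
DUP     -> -11 -11
SWAP    -> -11 -11
NEG     -> -11 11
ADD     -> 0
PUSH -4 -> 0 -4
POP     -> 0
PUSH 12 -> 0 12
SWAP    -> 12 0
OVER    -> 12 0 12
OVER    -> 12 0 12 0
ADD     -> 12 0 12
OVER    -> 12 0 12 0
DUP     -> 12 0 12 0 0
ROT     -> 12 0 0 0 12
POP     -> 12 0 0 0
ROT     -> 12 0 0 0
SWAP    -> 12 0 0 0
NEG     -> 12 0 0 0

[12, 0, 0, 0]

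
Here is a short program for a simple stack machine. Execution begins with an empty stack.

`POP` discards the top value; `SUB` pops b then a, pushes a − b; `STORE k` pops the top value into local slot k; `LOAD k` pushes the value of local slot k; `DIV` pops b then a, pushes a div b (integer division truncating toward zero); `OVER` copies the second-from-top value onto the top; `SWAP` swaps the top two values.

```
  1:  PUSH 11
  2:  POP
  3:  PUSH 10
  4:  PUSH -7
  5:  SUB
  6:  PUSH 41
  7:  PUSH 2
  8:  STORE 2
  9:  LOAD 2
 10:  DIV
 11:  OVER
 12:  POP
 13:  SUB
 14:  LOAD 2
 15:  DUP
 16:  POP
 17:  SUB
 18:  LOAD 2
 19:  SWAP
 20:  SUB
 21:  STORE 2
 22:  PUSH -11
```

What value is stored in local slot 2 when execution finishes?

PUSH 11  → 11
POP      → (empty)
PUSH 10  → 10
PUSH -7  → 10 -7
SUB      → 17
PUSH 41  → 17 41
PUSH 2   → 17 41 2
STORE 2  → 17 41
LOAD 2   → 17 41 2
DIV      → 17 20
OVER     → 17 20 17
POP      → 17 20
SUB      → -3
LOAD 2   → -3 2
DUP      → -3 2 2
POP      → -3 2
SUB      → -5
LOAD 2   → -5 2
SWAP     → 2 -5
SUB      → 7
STORE 2  → (empty)
PUSH -11 → -11

7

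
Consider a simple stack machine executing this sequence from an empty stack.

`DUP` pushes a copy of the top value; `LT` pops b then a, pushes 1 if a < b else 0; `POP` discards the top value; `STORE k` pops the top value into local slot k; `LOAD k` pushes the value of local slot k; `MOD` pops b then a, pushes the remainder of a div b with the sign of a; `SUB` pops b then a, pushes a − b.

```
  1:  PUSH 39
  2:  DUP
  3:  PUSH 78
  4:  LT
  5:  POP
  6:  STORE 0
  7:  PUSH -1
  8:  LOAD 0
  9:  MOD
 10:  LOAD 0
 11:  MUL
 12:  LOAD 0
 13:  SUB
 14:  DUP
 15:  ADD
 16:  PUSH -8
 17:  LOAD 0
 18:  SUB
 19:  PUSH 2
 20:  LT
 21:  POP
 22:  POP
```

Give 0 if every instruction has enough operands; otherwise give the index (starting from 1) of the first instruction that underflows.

PUSH 39 : 39
DUP     : 39 39
PUSH 78 : 39 39 78
LT      : 39 1
POP     : 39
STORE 0 : (empty)
PUSH -1 : -1
LOAD 0  : -1 39
MOD     : -1
LOAD 0  : -1 39
MUL     : -39
LOAD 0  : -39 39
SUB     : -78
DUP     : -78 -78
ADD     : -156
PUSH -8 : -156 -8
LOAD 0  : -156 -8 39
SUB     : -156 -47
PUSH 2  : -156 -47 2
LT      : -156 1
POP     : -156
POP     : (empty)

0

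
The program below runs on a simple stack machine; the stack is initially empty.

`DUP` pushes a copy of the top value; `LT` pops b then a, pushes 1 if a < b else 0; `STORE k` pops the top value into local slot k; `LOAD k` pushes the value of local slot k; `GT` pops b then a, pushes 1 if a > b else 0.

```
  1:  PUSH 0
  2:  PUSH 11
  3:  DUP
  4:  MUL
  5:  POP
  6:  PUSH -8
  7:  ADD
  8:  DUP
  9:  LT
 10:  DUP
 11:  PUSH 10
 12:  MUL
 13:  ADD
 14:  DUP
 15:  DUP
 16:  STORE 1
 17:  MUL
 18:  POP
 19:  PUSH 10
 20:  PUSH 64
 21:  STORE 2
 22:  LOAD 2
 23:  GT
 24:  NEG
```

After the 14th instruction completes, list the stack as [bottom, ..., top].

PUSH 0  -> [0]
PUSH 11 -> [0, 11]
DUP     -> [0, 11, 11]
MUL     -> [0, 121]
POP     -> [0]
PUSH -8 -> [0, -8]
ADD     -> [-8]
DUP     -> [-8, -8]
LT      -> [0]
DUP     -> [0, 0]
PUSH 10 -> [0, 0, 10]
MUL     -> [0, 0]
ADD     -> [0]
DUP     -> [0, 0]

[0, 0]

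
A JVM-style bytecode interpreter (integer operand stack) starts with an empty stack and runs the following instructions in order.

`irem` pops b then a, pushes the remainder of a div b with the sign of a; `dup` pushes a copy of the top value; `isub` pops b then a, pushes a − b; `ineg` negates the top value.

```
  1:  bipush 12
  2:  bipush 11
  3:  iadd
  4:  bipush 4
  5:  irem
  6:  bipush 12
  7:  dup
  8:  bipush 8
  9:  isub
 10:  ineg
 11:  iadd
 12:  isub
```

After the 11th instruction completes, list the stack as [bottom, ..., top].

bipush 12 → [12]
bipush 11 → [12, 11]
iadd      → [23]
bipush 4  → [23, 4]
irem      → [3]
bipush 12 → [3, 12]
dup       → [3, 12, 12]
bipush 8  → [3, 12, 12, 8]
isub      → [3, 12, 4]
ineg      → [3, 12, -4]
iadd      → [3, 8]

[3, 8]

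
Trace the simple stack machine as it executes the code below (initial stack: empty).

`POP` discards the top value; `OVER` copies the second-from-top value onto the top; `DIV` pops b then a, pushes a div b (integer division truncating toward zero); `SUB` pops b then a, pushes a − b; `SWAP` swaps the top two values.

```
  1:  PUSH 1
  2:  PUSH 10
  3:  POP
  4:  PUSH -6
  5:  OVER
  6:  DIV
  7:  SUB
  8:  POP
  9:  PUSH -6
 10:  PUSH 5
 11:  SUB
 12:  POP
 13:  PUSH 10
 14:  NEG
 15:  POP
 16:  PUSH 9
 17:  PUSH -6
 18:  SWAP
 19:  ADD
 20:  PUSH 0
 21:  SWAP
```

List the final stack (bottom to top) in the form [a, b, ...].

PUSH 1  → [1]
PUSH 10 → [1, 10]
POP     → [1]
PUSH -6 → [1, -6]
OVER    → [1, -6, 1]
DIV     → [1, -6]
SUB     → [7]
POP     → []
PUSH -6 → [-6]
PUSH 5  → [-6, 5]
SUB     → [-11]
POP     → []
PUSH 10 → [10]
NEG     → [-10]
POP     → []
PUSH 9  → [9]
PUSH -6 → [9, -6]
SWAP    → [-6, 9]
ADD     → [3]
PUSH 0  → [3, 0]
SWAP    → [0, 3]

[0, 3]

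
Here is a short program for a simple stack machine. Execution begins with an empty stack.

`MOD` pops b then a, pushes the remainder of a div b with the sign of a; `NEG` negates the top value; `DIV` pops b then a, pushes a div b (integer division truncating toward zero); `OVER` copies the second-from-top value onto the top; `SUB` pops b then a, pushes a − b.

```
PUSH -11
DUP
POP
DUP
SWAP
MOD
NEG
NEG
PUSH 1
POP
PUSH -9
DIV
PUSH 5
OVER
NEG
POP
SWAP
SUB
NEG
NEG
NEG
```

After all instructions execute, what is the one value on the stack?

PUSH -11 → [-11]
DUP      → [-11, -11]
POP      → [-11]
DUP      → [-11, -11]
SWAP     → [-11, -11]
MOD      → [0]
NEG      → [0]
NEG      → [0]
PUSH 1   → [0, 1]
POP      → [0]
PUSH -9  → [0, -9]
DIV      → [0]
PUSH 5   → [0, 5]
OVER     → [0, 5, 0]
NEG      → [0, 5, 0]
POP      → [0, 5]
SWAP     → [5, 0]
SUB      → [5]
NEG      → [-5]
NEG      → [5]
NEG      → [-5]

-5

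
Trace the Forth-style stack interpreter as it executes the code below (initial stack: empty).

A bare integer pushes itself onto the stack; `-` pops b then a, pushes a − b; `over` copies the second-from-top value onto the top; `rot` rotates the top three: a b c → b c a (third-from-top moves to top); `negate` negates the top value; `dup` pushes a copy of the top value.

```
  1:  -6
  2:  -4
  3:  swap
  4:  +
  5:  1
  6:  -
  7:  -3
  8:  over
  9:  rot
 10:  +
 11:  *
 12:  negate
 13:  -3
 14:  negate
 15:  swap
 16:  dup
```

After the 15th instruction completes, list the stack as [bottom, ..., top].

[3, -66]

-6     -> -6
-4     -> -6 -4
swap   -> -4 -6
+      -> -10
1      -> -10 1
-      -> -11
-3     -> -11 -3
over   -> -11 -3 -11
rot    -> -3 -11 -11
+      -> -3 -22
*      -> 66
negate -> -66
-3     -> -66 -3
negate -> -66 3
swap   -> 3 -66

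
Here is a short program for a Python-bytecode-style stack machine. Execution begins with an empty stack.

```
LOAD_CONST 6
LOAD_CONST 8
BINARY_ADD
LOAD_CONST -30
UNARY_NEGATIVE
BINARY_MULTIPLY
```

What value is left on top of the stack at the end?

420

LOAD_CONST 6    : [6]
LOAD_CONST 8    : [6, 8]
BINARY_ADD      : [14]
LOAD_CONST -30  : [14, -30]
UNARY_NEGATIVE  : [14, 30]
BINARY_MULTIPLY : [420]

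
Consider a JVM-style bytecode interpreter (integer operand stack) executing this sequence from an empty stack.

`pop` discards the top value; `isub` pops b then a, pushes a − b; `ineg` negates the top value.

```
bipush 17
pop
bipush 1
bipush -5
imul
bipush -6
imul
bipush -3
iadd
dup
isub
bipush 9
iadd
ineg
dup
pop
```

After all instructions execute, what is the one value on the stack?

bipush 17  [17]
pop        []
bipush 1   [1]
bipush -5  [1, -5]
imul       [-5]
bipush -6  [-5, -6]
imul       [30]
bipush -3  [30, -3]
iadd       [27]
dup        [27, 27]
isub       [0]
bipush 9   [0, 9]
iadd       [9]
ineg       [-9]
dup        [-9, -9]
pop        [-9]

-9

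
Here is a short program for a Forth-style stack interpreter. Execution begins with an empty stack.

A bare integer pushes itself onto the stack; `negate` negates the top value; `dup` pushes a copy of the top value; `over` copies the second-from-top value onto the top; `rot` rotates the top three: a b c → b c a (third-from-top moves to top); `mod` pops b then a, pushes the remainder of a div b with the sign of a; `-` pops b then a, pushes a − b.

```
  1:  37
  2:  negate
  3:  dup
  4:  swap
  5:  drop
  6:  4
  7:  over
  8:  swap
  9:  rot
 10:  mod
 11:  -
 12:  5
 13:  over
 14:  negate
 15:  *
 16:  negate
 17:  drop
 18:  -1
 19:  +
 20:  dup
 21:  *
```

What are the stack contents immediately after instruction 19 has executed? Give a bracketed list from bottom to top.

[-42]

37     -> [37]
negate -> [-37]
dup    -> [-37, -37]
swap   -> [-37, -37]
drop   -> [-37]
4      -> [-37, 4]
over   -> [-37, 4, -37]
swap   -> [-37, -37, 4]
rot    -> [-37, 4, -37]
mod    -> [-37, 4]
-      -> [-41]
5      -> [-41, 5]
over   -> [-41, 5, -41]
negate -> [-41, 5, 41]
*      -> [-41, 205]
negate -> [-41, -205]
drop   -> [-41]
-1     -> [-41, -1]
+      -> [-42]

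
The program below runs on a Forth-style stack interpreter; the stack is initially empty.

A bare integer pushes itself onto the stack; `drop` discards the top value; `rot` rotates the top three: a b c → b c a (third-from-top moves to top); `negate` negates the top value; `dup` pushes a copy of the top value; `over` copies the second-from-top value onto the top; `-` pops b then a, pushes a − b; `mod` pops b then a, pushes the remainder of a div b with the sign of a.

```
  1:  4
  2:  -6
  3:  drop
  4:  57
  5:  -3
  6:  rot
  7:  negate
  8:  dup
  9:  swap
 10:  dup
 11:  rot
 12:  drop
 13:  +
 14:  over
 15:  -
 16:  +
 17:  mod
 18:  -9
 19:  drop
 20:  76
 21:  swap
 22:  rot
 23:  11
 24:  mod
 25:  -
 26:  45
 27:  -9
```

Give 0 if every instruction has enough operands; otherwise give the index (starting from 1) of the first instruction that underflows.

4      : [4]
-6     : [4, -6]
drop   : [4]
57     : [4, 57]
-3     : [4, 57, -3]
rot    : [57, -3, 4]
negate : [57, -3, -4]
dup    : [57, -3, -4, -4]
swap   : [57, -3, -4, -4]
dup    : [57, -3, -4, -4, -4]
rot    : [57, -3, -4, -4, -4]
drop   : [57, -3, -4, -4]
+      : [57, -3, -8]
over   : [57, -3, -8, -3]
-      : [57, -3, -5]
+      : [57, -8]
mod    : [1]
-9     : [1, -9]
drop   : [1]
76     : [1, 76]
swap   : [76, 1]
rot  — needs 3 operands, stack has 2 → underflow

22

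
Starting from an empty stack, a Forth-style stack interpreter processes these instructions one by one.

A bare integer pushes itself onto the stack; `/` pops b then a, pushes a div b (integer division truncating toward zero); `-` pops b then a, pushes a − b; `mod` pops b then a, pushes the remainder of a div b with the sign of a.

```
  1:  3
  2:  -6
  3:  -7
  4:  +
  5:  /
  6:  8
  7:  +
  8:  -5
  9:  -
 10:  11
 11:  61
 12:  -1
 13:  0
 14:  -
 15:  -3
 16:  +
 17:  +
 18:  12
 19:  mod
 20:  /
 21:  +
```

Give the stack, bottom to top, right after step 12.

[13, 11, 61, -1]

3   [3]
-6  [3, -6]
-7  [3, -6, -7]
+   [3, -13]
/   [0]
8   [0, 8]
+   [8]
-5  [8, -5]
-   [13]
11  [13, 11]
61  [13, 11, 61]
-1  [13, 11, 61, -1]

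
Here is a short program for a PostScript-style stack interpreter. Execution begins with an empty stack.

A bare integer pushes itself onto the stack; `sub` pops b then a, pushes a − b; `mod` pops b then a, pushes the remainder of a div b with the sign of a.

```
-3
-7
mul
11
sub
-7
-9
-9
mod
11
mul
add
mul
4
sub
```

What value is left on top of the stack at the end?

-74

-3  : -3
-7  : -3 -7
mul : 21
11  : 21 11
sub : 10
-7  : 10 -7
-9  : 10 -7 -9
-9  : 10 -7 -9 -9
mod : 10 -7 0
11  : 10 -7 0 11
mul : 10 -7 0
add : 10 -7
mul : -70
4   : -70 4
sub : -74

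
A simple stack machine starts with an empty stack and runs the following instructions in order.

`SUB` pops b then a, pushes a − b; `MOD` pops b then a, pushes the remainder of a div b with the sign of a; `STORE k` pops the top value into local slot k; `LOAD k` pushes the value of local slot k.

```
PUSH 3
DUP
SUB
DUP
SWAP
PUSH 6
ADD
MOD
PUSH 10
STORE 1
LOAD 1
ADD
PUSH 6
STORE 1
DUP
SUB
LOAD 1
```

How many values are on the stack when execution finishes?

PUSH 3   [3]
DUP      [3, 3]
SUB      [0]
DUP      [0, 0]
SWAP     [0, 0]
PUSH 6   [0, 0, 6]
ADD      [0, 6]
MOD      [0]
PUSH 10  [0, 10]
STORE 1  [0]
LOAD 1   [0, 10]
ADD      [10]
PUSH 6   [10, 6]
STORE 1  [10]
DUP      [10, 10]
SUB      [0]
LOAD 1   [0, 6]

2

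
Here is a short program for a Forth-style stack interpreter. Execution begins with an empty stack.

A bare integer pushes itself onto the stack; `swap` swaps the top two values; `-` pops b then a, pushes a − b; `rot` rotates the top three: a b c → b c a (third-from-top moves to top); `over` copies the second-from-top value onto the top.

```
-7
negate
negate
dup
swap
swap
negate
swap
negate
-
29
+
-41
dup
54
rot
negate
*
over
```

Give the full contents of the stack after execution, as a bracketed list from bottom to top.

[29, -41, 2214, -41]

-7      [-7]
negate  [7]
negate  [-7]
dup     [-7, -7]
swap    [-7, -7]
swap    [-7, -7]
negate  [-7, 7]
swap    [7, -7]
negate  [7, 7]
-       [0]
29      [0, 29]
+       [29]
-41     [29, -41]
dup     [29, -41, -41]
54      [29, -41, -41, 54]
rot     [29, -41, 54, -41]
negate  [29, -41, 54, 41]
*       [29, -41, 2214]
over    [29, -41, 2214, -41]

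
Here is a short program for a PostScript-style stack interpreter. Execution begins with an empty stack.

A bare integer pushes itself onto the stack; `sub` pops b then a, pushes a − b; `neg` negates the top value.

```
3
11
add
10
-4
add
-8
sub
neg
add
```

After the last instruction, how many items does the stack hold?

1

3    3
11   3 11
add  14
10   14 10
-4   14 10 -4
add  14 6
-8   14 6 -8
sub  14 14
neg  14 -14
add  0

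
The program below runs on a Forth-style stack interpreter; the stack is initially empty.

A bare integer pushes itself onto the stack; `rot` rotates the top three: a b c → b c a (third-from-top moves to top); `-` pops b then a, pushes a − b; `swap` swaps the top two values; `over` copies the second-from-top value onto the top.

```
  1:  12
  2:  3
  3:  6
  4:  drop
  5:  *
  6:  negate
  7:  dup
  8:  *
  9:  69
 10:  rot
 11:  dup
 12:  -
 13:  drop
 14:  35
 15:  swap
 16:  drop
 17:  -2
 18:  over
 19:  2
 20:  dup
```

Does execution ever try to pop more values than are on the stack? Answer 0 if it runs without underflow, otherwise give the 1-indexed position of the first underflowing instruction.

10

12     → [12]
3      → [12, 3]
6      → [12, 3, 6]
drop   → [12, 3]
*      → [36]
negate → [-36]
dup    → [-36, -36]
*      → [1296]
69     → [1296, 69]
rot  — needs 3 operands, stack has 2 → underflow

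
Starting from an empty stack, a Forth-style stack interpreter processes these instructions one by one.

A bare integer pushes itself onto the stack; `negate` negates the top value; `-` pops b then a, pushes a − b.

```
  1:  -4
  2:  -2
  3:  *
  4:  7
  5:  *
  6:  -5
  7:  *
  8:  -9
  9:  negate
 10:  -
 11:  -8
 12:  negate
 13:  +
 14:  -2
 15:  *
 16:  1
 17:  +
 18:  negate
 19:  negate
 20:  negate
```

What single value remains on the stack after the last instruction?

-563

-4     -> -4
-2     -> -4 -2
*      -> 8
7      -> 8 7
*      -> 56
-5     -> 56 -5
*      -> -280
-9     -> -280 -9
negate -> -280 9
-      -> -289
-8     -> -289 -8
negate -> -289 8
+      -> -281
-2     -> -281 -2
*      -> 562
1      -> 562 1
+      -> 563
negate -> -563
negate -> 563
negate -> -563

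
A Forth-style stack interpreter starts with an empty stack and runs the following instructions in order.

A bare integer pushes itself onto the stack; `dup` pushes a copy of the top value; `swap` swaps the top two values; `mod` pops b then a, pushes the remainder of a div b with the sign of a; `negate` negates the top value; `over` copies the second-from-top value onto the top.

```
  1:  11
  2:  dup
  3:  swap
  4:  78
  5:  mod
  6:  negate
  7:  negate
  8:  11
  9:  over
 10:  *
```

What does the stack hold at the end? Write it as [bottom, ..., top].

11     -> [11]
dup    -> [11, 11]
swap   -> [11, 11]
78     -> [11, 11, 78]
mod    -> [11, 11]
negate -> [11, -11]
negate -> [11, 11]
11     -> [11, 11, 11]
over   -> [11, 11, 11, 11]
*      -> [11, 11, 121]

[11, 11, 121]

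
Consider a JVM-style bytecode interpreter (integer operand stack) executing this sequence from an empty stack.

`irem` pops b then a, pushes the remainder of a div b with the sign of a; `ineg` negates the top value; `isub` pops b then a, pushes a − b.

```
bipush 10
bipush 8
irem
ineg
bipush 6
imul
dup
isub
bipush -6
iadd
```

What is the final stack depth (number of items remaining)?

1

bipush 10 : 10
bipush 8  : 10 8
irem      : 2
ineg      : -2
bipush 6  : -2 6
imul      : -12
dup       : -12 -12
isub      : 0
bipush -6 : 0 -6
iadd      : -6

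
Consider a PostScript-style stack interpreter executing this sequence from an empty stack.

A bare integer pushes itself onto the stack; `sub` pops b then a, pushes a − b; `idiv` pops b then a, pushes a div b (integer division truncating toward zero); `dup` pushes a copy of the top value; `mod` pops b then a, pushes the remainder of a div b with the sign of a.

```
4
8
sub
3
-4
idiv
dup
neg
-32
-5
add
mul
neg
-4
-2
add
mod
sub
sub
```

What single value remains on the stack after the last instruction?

4    -> [4]
8    -> [4, 8]
sub  -> [-4]
3    -> [-4, 3]
-4   -> [-4, 3, -4]
idiv -> [-4, 0]
dup  -> [-4, 0, 0]
neg  -> [-4, 0, 0]
-32  -> [-4, 0, 0, -32]
-5   -> [-4, 0, 0, -32, -5]
add  -> [-4, 0, 0, -37]
mul  -> [-4, 0, 0]
neg  -> [-4, 0, 0]
-4   -> [-4, 0, 0, -4]
-2   -> [-4, 0, 0, -4, -2]
add  -> [-4, 0, 0, -6]
mod  -> [-4, 0, 0]
sub  -> [-4, 0]
sub  -> [-4]

-4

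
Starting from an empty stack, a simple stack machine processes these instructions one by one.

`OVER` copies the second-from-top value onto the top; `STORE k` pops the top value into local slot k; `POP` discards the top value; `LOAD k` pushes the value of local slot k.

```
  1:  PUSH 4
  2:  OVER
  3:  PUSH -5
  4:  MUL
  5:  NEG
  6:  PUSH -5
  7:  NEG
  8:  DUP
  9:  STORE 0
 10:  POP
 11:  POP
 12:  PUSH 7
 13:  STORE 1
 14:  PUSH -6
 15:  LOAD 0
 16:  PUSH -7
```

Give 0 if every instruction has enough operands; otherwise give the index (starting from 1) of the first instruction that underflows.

2

PUSH 4 -> [4]
OVER  — needs 2 operands, stack has 1 → underflow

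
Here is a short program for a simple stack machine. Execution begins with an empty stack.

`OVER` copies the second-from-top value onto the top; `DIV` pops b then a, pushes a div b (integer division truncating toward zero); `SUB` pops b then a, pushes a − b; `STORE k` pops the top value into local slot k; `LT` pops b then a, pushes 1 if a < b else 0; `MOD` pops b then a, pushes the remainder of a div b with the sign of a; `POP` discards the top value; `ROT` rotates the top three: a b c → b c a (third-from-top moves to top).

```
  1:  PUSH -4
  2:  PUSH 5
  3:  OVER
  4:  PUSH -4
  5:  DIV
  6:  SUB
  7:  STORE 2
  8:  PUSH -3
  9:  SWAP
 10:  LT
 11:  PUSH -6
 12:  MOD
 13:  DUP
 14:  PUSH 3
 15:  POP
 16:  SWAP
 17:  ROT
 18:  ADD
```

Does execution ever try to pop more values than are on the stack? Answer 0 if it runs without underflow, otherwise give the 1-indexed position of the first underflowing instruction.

17

PUSH -4 → -4
PUSH 5  → -4 5
OVER    → -4 5 -4
PUSH -4 → -4 5 -4 -4
DIV     → -4 5 1
SUB     → -4 4
STORE 2 → -4
PUSH -3 → -4 -3
SWAP    → -3 -4
LT      → 0
PUSH -6 → 0 -6
MOD     → 0
DUP     → 0 0
PUSH 3  → 0 0 3
POP     → 0 0
SWAP    → 0 0
ROT  — needs 3 operands, stack has 2 → underflow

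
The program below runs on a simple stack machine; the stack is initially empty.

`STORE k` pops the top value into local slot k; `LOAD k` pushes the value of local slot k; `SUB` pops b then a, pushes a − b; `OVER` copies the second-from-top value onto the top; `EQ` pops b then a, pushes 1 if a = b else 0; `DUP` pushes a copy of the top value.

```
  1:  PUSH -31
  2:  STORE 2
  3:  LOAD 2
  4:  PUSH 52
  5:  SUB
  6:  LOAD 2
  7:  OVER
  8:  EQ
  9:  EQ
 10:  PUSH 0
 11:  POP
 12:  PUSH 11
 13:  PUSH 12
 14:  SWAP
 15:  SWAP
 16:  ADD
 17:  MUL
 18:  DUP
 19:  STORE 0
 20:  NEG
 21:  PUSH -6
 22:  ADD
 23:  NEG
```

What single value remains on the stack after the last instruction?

PUSH -31 → -31
STORE 2  → (empty)
LOAD 2   → -31
PUSH 52  → -31 52
SUB      → -83
LOAD 2   → -83 -31
OVER     → -83 -31 -83
EQ       → -83 0
EQ       → 0
PUSH 0   → 0 0
POP      → 0
PUSH 11  → 0 11
PUSH 12  → 0 11 12
SWAP     → 0 12 11
SWAP     → 0 11 12
ADD      → 0 23
MUL      → 0
DUP      → 0 0
STORE 0  → 0
NEG      → 0
PUSH -6  → 0 -6
ADD      → -6
NEG      → 6

6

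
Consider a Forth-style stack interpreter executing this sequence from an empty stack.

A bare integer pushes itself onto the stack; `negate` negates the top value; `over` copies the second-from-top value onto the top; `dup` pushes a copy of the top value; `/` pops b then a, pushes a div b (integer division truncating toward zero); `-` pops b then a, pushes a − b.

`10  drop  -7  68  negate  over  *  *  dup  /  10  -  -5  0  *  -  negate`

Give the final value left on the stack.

10     : [10]
drop   : []
-7     : [-7]
68     : [-7, 68]
negate : [-7, -68]
over   : [-7, -68, -7]
*      : [-7, 476]
*      : [-3332]
dup    : [-3332, -3332]
/      : [1]
10     : [1, 10]
-      : [-9]
-5     : [-9, -5]
0      : [-9, -5, 0]
*      : [-9, 0]
-      : [-9]
negate : [9]

9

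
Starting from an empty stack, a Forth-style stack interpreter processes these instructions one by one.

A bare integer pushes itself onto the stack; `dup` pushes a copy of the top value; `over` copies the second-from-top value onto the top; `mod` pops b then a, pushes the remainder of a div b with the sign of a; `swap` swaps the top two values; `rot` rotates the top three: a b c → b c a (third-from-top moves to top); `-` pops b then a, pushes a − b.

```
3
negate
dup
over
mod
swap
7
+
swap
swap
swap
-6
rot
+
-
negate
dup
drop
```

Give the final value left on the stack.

3      → 3
negate → -3
dup    → -3 -3
over   → -3 -3 -3
mod    → -3 0
swap   → 0 -3
7      → 0 -3 7
+      → 0 4
swap   → 4 0
swap   → 0 4
swap   → 4 0
-6     → 4 0 -6
rot    → 0 -6 4
+      → 0 -2
-      → 2
negate → -2
dup    → -2 -2
drop   → -2

-2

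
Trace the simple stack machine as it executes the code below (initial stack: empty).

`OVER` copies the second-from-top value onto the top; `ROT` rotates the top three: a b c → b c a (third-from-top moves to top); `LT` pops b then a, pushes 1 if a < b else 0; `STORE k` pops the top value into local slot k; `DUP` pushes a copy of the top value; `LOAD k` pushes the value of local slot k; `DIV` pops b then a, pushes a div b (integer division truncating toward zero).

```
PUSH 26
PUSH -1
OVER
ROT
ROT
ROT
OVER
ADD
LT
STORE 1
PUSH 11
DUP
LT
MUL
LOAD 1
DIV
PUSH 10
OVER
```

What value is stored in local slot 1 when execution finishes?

1

PUSH 26 : [26]
PUSH -1 : [26, -1]
OVER    : [26, -1, 26]
ROT     : [-1, 26, 26]
ROT     : [26, 26, -1]
ROT     : [26, -1, 26]
OVER    : [26, -1, 26, -1]
ADD     : [26, -1, 25]
LT      : [26, 1]
STORE 1 : [26]
PUSH 11 : [26, 11]
DUP     : [26, 11, 11]
LT      : [26, 0]
MUL     : [0]
LOAD 1  : [0, 1]
DIV     : [0]
PUSH 10 : [0, 10]
OVER    : [0, 10, 0]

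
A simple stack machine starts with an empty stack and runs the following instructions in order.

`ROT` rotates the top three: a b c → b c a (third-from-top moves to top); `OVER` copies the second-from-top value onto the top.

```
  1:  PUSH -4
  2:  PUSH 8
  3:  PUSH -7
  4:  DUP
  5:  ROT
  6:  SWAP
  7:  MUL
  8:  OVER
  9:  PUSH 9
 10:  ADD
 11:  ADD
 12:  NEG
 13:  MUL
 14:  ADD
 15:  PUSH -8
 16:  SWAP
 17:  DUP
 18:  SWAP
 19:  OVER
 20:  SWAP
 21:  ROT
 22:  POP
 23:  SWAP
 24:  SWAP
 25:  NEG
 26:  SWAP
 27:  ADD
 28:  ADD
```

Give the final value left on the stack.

-8

PUSH -4 → [-4]
PUSH 8  → [-4, 8]
PUSH -7 → [-4, 8, -7]
DUP     → [-4, 8, -7, -7]
ROT     → [-4, -7, -7, 8]
SWAP    → [-4, -7, 8, -7]
MUL     → [-4, -7, -56]
OVER    → [-4, -7, -56, -7]
PUSH 9  → [-4, -7, -56, -7, 9]
ADD     → [-4, -7, -56, 2]
ADD     → [-4, -7, -54]
NEG     → [-4, -7, 54]
MUL     → [-4, -378]
ADD     → [-382]
PUSH -8 → [-382, -8]
SWAP    → [-8, -382]
DUP     → [-8, -382, -382]
SWAP    → [-8, -382, -382]
OVER    → [-8, -382, -382, -382]
SWAP    → [-8, -382, -382, -382]
ROT     → [-8, -382, -382, -382]
POP     → [-8, -382, -382]
SWAP    → [-8, -382, -382]
SWAP    → [-8, -382, -382]
NEG     → [-8, -382, 382]
SWAP    → [-8, 382, -382]
ADD     → [-8, 0]
ADD     → [-8]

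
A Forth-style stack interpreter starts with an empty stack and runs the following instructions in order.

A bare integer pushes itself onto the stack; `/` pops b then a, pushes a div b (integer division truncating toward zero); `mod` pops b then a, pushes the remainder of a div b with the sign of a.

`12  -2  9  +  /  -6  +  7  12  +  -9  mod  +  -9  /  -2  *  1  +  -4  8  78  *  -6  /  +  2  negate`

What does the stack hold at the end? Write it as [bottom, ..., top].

[1, -108, -2]

12     -> [12]
-2     -> [12, -2]
9      -> [12, -2, 9]
+      -> [12, 7]
/      -> [1]
-6     -> [1, -6]
+      -> [-5]
7      -> [-5, 7]
12     -> [-5, 7, 12]
+      -> [-5, 19]
-9     -> [-5, 19, -9]
mod    -> [-5, 1]
+      -> [-4]
-9     -> [-4, -9]
/      -> [0]
-2     -> [0, -2]
*      -> [0]
1      -> [0, 1]
+      -> [1]
-4     -> [1, -4]
8      -> [1, -4, 8]
78     -> [1, -4, 8, 78]
*      -> [1, -4, 624]
-6     -> [1, -4, 624, -6]
/      -> [1, -4, -104]
+      -> [1, -108]
2      -> [1, -108, 2]
negate -> [1, -108, -2]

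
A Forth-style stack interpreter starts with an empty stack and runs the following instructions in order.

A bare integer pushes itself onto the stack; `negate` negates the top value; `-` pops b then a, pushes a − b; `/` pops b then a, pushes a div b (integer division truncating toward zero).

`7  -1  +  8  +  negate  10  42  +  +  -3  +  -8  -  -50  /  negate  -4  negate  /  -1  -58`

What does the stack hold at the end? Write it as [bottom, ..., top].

7       7
-1      7 -1
+       6
8       6 8
+       14
negate  -14
10      -14 10
42      -14 10 42
+       -14 52
+       38
-3      38 -3
+       35
-8      35 -8
-       43
-50     43 -50
/       0
negate  0
-4      0 -4
negate  0 4
/       0
-1      0 -1
-58     0 -1 -58

[0, -1, -58]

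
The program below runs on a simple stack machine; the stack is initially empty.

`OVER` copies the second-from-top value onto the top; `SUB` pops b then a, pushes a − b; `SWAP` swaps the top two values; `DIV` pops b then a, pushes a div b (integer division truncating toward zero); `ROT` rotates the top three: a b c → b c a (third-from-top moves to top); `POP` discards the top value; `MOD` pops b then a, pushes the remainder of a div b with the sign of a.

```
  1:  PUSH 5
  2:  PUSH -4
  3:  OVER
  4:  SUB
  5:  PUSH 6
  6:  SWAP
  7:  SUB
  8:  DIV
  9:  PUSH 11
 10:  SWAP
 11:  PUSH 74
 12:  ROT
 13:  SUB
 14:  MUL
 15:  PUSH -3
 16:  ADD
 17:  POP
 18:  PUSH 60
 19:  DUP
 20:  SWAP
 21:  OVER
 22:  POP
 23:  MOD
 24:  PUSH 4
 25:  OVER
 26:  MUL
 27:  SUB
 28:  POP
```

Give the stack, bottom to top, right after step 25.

PUSH 5   [5]
PUSH -4  [5, -4]
OVER     [5, -4, 5]
SUB      [5, -9]
PUSH 6   [5, -9, 6]
SWAP     [5, 6, -9]
SUB      [5, 15]
DIV      [0]
PUSH 11  [0, 11]
SWAP     [11, 0]
PUSH 74  [11, 0, 74]
ROT      [0, 74, 11]
SUB      [0, 63]
MUL      [0]
PUSH -3  [0, -3]
ADD      [-3]
POP      []
PUSH 60  [60]
DUP      [60, 60]
SWAP     [60, 60]
OVER     [60, 60, 60]
POP      [60, 60]
MOD      [0]
PUSH 4   [0, 4]
OVER     [0, 4, 0]

[0, 4, 0]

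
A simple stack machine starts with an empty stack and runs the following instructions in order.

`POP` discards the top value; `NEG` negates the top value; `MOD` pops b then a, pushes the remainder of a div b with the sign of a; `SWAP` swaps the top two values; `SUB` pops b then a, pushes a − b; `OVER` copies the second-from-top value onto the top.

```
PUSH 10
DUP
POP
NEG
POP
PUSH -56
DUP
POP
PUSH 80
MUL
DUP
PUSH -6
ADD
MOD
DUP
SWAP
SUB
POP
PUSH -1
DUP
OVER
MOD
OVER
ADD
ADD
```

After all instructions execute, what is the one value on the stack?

PUSH 10  → [10]
DUP      → [10, 10]
POP      → [10]
NEG      → [-10]
POP      → []
PUSH -56 → [-56]
DUP      → [-56, -56]
POP      → [-56]
PUSH 80  → [-56, 80]
MUL      → [-4480]
DUP      → [-4480, -4480]
PUSH -6  → [-4480, -4480, -6]
ADD      → [-4480, -4486]
MOD      → [-4480]
DUP      → [-4480, -4480]
SWAP     → [-4480, -4480]
SUB      → [0]
POP      → []
PUSH -1  → [-1]
DUP      → [-1, -1]
OVER     → [-1, -1, -1]
MOD      → [-1, 0]
OVER     → [-1, 0, -1]
ADD      → [-1, -1]
ADD      → [-2]

-2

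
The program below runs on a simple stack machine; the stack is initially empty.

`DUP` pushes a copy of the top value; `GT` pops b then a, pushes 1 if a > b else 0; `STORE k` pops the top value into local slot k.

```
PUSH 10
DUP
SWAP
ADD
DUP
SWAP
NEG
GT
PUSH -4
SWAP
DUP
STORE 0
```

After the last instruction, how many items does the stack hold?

PUSH 10  [10]
DUP      [10, 10]
SWAP     [10, 10]
ADD      [20]
DUP      [20, 20]
SWAP     [20, 20]
NEG      [20, -20]
GT       [1]
PUSH -4  [1, -4]
SWAP     [-4, 1]
DUP      [-4, 1, 1]
STORE 0  [-4, 1]

2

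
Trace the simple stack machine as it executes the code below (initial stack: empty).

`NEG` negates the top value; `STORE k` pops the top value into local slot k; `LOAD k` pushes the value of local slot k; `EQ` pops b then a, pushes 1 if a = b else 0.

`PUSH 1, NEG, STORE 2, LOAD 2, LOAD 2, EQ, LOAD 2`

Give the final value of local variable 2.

PUSH 1   1
NEG      -1
STORE 2  (empty)
LOAD 2   -1
LOAD 2   -1 -1
EQ       1
LOAD 2   1 -1

-1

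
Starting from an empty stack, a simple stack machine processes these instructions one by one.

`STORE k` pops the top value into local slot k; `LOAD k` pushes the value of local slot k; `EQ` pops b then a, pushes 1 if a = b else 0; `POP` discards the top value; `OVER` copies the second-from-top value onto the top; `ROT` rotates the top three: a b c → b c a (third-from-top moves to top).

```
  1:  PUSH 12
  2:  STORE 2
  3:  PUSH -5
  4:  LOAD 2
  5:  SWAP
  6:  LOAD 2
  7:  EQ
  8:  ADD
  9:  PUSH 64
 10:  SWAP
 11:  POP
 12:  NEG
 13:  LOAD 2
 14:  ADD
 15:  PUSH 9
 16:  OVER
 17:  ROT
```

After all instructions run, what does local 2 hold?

PUSH 12 : 12
STORE 2 : (empty)
PUSH -5 : -5
LOAD 2  : -5 12
SWAP    : 12 -5
LOAD 2  : 12 -5 12
EQ      : 12 0
ADD     : 12
PUSH 64 : 12 64
SWAP    : 64 12
POP     : 64
NEG     : -64
LOAD 2  : -64 12
ADD     : -52
PUSH 9  : -52 9
OVER    : -52 9 -52
ROT     : 9 -52 -52

12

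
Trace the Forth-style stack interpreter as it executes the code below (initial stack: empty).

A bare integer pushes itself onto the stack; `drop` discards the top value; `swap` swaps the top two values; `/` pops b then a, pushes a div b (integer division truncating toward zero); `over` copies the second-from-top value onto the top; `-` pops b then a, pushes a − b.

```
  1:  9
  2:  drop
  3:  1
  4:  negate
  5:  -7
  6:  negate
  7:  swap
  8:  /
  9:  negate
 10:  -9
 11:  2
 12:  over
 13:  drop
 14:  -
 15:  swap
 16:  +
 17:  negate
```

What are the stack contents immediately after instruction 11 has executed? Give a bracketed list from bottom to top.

[7, -9, 2]

9      -> [9]
drop   -> []
1      -> [1]
negate -> [-1]
-7     -> [-1, -7]
negate -> [-1, 7]
swap   -> [7, -1]
/      -> [-7]
negate -> [7]
-9     -> [7, -9]
2      -> [7, -9, 2]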